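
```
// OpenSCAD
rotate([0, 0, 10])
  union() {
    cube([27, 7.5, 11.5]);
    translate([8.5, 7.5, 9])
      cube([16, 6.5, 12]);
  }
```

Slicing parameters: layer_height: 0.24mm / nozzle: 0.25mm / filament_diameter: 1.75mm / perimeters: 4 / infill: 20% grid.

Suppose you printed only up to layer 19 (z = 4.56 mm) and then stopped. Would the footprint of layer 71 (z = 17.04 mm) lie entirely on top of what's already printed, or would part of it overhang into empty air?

part overhangs

Compare the two slices. At z = 4.56: the cube is present — its section is the full 27×7.5 rectangle (area 202.50 mm²); the cube at (8.5, 7.5) is absent (z outside [9, 21]); Taking the union: only the 27×7.5 cube is present, so the union is just that shape — area = 202.50 mm²; (whole slice rotated 10° about Z — lengths, areas and connectivity unchanged). At z = 17.04: the cube is not intersected at this z (z outside [0, 11.5]); the cube at (8.5, 7.5) (footprint 16×6.5) is included at this height (area 104.00 mm²); Merging all regions: only the 16×6.5 cube at (8.5, 7.5) is present, so the union is just that shape — area = 104.00 mm²; (rotated 10° about Z; rotation is an isometry so areas/perimeters/island counts are preserved). Checking containment: at z = 17.04 the cross-section extends beyond the z = 4.56 cross-section by about 104.00 mm².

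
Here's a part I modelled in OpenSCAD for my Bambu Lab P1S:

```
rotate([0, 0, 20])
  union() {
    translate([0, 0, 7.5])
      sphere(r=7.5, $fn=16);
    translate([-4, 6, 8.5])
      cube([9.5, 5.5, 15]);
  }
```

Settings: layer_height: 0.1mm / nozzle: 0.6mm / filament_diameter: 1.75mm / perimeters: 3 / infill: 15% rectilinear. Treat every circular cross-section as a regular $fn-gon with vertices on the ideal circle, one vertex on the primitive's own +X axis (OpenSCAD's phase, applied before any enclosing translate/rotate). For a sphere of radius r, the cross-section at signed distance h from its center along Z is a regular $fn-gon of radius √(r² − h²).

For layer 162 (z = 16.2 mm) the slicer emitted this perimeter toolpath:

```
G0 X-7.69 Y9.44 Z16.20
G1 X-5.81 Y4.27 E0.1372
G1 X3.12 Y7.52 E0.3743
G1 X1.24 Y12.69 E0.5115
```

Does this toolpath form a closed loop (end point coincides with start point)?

no

Start point (G0): (-7.69, 9.44). End point (last G1): the path does not return to the start — open.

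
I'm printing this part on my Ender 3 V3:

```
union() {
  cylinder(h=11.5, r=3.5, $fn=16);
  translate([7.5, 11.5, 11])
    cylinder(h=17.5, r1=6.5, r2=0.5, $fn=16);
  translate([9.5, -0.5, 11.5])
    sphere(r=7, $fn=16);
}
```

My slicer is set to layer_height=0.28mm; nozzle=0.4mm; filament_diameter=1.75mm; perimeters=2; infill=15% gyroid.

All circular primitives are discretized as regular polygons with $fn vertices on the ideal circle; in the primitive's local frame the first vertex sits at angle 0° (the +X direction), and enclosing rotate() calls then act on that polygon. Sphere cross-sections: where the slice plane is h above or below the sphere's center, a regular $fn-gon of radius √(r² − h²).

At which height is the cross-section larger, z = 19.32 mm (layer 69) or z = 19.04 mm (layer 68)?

layer 68 (z = 19.04 mm)

Layer 69 (z = 19.32): the cylinder is not intersected at this z (z outside [0, 11.5]); the cone at (7.5, 11.5) (r1=6.5→r2=0.5) has section circumradius 3.647 here — a regular 16-gon (area = (16/2)·3.647²·sin(360°/16) = 40.73 mm²); the sphere at (9.5, -0.5) is not intersected at this z (|z−center|=7.820 > r=7); Merging all regions: only the cone at (7.5, 11.5) is present, so the union is just that shape — area = 40.73 mm². So its area = 40.73 mm². Layer 68 (z = 19.04): the cylinder is absent (z outside [0, 11.5]); the cone at (7.5, 11.5) contributes a regular 16-gon of circumradius 3.743 (interpolated between r1=6.5 and r2=0.5 at t=0.459) (area = (16/2)·3.743²·sin(360°/16) = 42.90 mm²); the sphere at (9.5, -0.5) does not reach this height (|z−center|=7.540 > r=7); Merging all regions: only the cone at (7.5, 11.5) is present, so the union is just that shape — area = 42.90 mm². So its area = 42.90 mm². Layer 68 is larger (42.90 vs 40.73 mm²).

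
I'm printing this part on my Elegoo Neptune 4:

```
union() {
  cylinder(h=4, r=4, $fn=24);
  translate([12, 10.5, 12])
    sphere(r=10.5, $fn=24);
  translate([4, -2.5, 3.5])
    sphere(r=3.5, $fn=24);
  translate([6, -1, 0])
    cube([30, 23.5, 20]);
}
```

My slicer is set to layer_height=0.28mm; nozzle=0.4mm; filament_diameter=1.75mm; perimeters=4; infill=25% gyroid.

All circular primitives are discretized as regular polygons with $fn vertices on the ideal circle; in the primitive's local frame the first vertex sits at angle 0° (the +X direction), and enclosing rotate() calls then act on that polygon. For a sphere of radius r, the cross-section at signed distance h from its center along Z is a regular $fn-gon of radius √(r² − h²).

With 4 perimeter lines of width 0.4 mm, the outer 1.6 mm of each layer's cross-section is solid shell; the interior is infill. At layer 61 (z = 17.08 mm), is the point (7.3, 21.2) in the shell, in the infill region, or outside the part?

shell

At z = 17.08 mm: the cylinder is absent (z outside [0, 4]); the r=10.5 sphere at (12, 10.5) slices to a regular 24-gon of circumradius 9.189 (√(r²−h²) with h=5.08 from center); the sphere at (4, -2.5) does not reach this height (|z−center|=13.580 > r=3.5); the cube at (6, -1) is present — its section is the full 30×23.5 rectangle; Taking the union: the regions partially overlap (shared area 232.26 mm²), so overlapping operands fuse into one piece — 1 connected region. Overall, the cross-section is a single solid region. The nearest boundary edge runs (6.00, 17.38)→(6.00, 22.50); distance from the point to it = 1.30 mm. The point is inside the cross-section, 1.30 mm from the nearest boundary — within the 1.6 mm shell band (4 × 0.4).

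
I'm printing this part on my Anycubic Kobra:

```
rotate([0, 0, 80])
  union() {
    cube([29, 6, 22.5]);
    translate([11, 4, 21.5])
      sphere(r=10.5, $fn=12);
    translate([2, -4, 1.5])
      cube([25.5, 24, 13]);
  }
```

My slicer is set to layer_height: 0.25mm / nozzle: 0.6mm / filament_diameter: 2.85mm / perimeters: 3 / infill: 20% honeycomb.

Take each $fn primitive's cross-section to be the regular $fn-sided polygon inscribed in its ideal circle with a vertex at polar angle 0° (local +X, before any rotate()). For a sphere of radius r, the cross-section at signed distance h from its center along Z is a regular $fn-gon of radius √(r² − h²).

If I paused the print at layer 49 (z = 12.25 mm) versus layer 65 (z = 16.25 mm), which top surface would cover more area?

Layer 49 (z = 12.25): the 29×6 cube contributes its full rectangle (area 174.00 mm²); the r=10.5 sphere at (11, 4) slices to a regular 12-gon of circumradius 4.969 (√(r²−h²) with h=9.25 from center) (area = (12/2)·4.969²·sin(360°/12) = 74.06 mm²); the cube at (2, -4) is present — its section is the full 25.5×24 rectangle (area 612.00 mm²); Taking the union: the regions partially overlap — summed areas 860.06 mm² minus the doubly-counted overlap 227.06 mm² gives 633.00 mm² — area = 633.00 mm²; (whole slice rotated 80° about Z — lengths, areas and connectivity unchanged). So its area = 633.00 mm². Layer 65 (z = 16.25): the cube (footprint 29×6) is included at this height (area 174.00 mm²); the sphere at (11, 4): section is a regular 12-gon, circumradius = √(r²−h²) = √(10.5²−5.25²) = 9.093 (area = (12/2)·9.093²·sin(360°/12) = 248.06 mm²); the cube at (2, -4) is not intersected at this z (z outside [1.5, 14.5]); Combining (union): the regions partially overlap — summed areas 422.06 mm² minus the doubly-counted overlap 103.76 mm² gives 318.30 mm² — area = 318.30 mm²; (rotated 80° about Z; rotation is an isometry so areas/perimeters/island counts are preserved). So its area = 318.30 mm². Layer 49 is larger (633.00 vs 318.30 mm²).

layer 49 (z = 12.25 mm)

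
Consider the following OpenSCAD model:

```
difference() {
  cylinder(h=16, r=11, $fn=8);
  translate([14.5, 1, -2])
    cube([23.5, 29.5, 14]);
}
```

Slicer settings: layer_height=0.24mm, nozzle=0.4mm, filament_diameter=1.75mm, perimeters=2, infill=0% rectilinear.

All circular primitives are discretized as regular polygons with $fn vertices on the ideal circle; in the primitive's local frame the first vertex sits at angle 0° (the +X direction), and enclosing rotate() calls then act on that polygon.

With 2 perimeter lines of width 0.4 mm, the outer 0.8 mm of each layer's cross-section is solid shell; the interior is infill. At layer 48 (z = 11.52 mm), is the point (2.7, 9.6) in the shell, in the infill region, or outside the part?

shell

At z = 11.52 mm: the r=11 cylinder contributes a regular 8-gon of circumradius 11; the cube at (14.5, 1) (footprint 23.5×29.5) is included at this height; After the difference (first − rest): starting from the r=11 cylinder, the 23.5×29.5 cube at (14.5, 1) misses the remaining region (no effect) — 1 connected region. Overall, the cross-section is a single solid region. The nearest boundary edge runs (0.00, 11.00)→(7.78, 7.78); distance from the point to it = 0.26 mm. The point is inside the cross-section, 0.26 mm from the nearest boundary — within the 0.8 mm shell band (2 × 0.4).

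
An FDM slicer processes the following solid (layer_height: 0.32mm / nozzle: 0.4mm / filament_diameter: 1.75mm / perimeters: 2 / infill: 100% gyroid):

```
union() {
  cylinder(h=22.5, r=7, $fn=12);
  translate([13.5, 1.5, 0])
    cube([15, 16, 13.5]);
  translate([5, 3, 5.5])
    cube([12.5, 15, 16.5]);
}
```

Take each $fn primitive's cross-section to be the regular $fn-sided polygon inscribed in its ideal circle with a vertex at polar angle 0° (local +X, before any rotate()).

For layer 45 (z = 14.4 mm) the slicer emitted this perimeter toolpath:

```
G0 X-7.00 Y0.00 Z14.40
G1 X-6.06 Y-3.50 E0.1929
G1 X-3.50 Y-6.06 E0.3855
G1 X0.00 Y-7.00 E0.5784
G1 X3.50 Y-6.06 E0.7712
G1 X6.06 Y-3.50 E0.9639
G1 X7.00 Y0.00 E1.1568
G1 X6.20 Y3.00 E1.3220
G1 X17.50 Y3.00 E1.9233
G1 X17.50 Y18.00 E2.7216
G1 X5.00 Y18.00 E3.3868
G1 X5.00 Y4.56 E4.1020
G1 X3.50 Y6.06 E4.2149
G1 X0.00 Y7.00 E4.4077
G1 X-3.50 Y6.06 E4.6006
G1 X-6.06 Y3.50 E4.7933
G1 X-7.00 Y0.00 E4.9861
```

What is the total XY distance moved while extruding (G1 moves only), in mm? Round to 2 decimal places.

Sum the Euclidean lengths of each G1 segment: total = 93.70 mm.

93.70 mm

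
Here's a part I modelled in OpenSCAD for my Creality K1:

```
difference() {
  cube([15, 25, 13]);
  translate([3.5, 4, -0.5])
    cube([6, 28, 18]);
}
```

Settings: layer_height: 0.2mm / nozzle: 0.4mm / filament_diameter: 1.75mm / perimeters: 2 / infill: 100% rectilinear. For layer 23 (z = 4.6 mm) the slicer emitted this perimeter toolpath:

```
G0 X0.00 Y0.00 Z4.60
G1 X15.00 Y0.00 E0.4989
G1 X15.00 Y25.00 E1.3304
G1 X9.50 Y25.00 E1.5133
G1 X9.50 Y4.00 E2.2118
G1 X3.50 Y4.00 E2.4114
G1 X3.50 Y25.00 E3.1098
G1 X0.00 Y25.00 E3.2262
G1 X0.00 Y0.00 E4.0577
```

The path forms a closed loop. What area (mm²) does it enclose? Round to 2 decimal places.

249.00 mm²

Apply the shoelace formula to the sequence of (X, Y) vertices; enclosed area = 249.00 mm².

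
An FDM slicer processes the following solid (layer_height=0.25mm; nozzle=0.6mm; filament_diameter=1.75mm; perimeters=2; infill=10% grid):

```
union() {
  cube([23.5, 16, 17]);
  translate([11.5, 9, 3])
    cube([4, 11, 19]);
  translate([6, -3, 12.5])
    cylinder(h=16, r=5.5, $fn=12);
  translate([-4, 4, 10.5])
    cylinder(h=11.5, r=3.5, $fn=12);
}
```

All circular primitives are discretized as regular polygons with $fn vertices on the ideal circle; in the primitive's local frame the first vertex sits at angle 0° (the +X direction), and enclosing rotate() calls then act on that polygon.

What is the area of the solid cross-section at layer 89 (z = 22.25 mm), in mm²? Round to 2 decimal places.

At z = 22.25 mm: the cube is absent (z outside [0, 17]); the cube at (11.5, 9) is absent (z outside [3, 22]); the r=5.5 cylinder at (6, -3) contributes a regular 12-gon of circumradius 5.5 (area = (12/2)·5.500²·sin(360°/12) = 90.75 mm²); the cylinder at (-4, 4) is absent (z outside [10.5, 22]); Taking the union: only the r=5.5 cylinder at (6, -3) is present, so the union is just that shape — area = 90.75 mm². Overall, the cross-section is a single solid region. Net area = 90.75 mm².

90.75 mm²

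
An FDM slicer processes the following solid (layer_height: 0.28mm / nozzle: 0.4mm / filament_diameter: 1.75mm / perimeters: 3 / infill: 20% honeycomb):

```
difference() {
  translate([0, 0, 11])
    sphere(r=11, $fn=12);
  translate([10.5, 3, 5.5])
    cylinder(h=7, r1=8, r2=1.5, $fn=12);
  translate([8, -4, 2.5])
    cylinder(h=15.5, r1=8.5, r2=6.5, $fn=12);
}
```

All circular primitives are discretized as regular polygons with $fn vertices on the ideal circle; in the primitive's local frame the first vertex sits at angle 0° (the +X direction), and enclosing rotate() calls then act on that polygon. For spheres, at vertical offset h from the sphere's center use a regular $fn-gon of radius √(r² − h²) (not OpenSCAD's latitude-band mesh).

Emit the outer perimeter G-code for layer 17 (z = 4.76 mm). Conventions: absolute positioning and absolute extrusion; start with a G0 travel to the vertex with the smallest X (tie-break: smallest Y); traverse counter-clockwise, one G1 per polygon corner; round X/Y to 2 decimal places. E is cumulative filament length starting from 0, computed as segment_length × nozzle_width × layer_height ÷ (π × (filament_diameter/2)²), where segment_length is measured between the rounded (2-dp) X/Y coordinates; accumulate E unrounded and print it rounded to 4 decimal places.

G0 X-9.06 Y0.00 Z4.76
G1 X-7.85 Y-4.53 E0.2183
G1 X-4.53 Y-7.85 E0.4370
G1 X0.00 Y-9.06 E0.6553
G1 X1.46 Y-8.67 E0.7257
G1 X0.89 Y-8.10 E0.7632
G1 X-0.21 Y-4.00 E0.9609
G1 X0.89 Y0.10 E1.1585
G1 X3.90 Y3.11 E1.3567
G1 X7.94 Y4.19 E1.5515
G1 X7.85 Y4.53 E1.5678
G1 X4.53 Y7.85 E1.7865
G1 X0.00 Y9.06 E2.0048
G1 X-4.53 Y7.85 E2.2231
G1 X-7.85 Y4.53 E2.4418
G1 X-9.06 Y0.00 E2.6601

At z = 4.76 mm: the r=11 sphere slices to a regular 12-gon of circumradius 9.059 (√(r²−h²) with h=6.24 from center); the cone at (10.5, 3) is absent (z outside [5.5, 12.5]); the cone at (8, -4) contributes a regular 12-gon of circumradius 8.208 (interpolated between r1=8.5 and r2=6.5 at t=0.146); Subtracting the remaining from the first: starting from the r=11 sphere, the cone at (8, -4) partially overlaps it — only the 79.82 mm² overlap (of its 202.13 mm²) is removed, clipping the outline — 1 connected region. The outline is a single polygon with 15 vertices. Extrusion per mm of travel: 0.4 × 0.28 / (π × 0.875²) = 0.046564. Accumulating E over each segment gives final E = 2.6601.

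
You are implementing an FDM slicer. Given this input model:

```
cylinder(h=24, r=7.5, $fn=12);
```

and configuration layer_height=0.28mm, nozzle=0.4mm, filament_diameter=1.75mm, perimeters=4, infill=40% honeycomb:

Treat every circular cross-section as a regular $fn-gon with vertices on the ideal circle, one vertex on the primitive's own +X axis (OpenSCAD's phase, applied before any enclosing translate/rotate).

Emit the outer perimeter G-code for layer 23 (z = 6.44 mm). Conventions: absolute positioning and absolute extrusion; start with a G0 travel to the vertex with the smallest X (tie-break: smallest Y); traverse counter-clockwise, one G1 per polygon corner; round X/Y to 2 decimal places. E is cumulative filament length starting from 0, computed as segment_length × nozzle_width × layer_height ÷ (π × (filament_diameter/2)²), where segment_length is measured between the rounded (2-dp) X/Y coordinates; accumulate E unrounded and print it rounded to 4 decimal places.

At z = 6.44 mm: the cylinder: section is a regular 12-gon, circumradius r=7.5. The outline is a single polygon with 12 vertices. Extrusion per mm of travel: 0.4 × 0.28 / (π × 0.875²) = 0.046564. Accumulating E over each segment gives final E = 2.1701.

G0 X-7.50 Y0.00 Z6.44
G1 X-6.50 Y-3.75 E0.1807
G1 X-3.75 Y-6.50 E0.3618
G1 X0.00 Y-7.50 E0.5425
G1 X3.75 Y-6.50 E0.7232
G1 X6.50 Y-3.75 E0.9043
G1 X7.50 Y0.00 E1.0851
G1 X6.50 Y3.75 E1.2658
G1 X3.75 Y6.50 E1.4469
G1 X0.00 Y7.50 E1.6276
G1 X-3.75 Y6.50 E1.8083
G1 X-6.50 Y3.75 E1.9894
G1 X-7.50 Y0.00 E2.1701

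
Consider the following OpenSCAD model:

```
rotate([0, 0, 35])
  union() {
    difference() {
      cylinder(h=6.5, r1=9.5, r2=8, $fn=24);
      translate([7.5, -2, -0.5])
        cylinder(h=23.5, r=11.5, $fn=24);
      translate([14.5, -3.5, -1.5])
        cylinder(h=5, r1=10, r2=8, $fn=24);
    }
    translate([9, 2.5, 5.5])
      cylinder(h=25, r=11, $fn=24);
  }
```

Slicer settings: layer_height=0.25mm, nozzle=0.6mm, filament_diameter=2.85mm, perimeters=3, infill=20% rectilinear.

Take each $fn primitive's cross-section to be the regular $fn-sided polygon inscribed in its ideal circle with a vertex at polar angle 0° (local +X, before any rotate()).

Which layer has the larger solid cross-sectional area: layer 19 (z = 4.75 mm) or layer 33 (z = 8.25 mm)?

Layer 19 (z = 4.75): the cone: at t=0.731 of its height the radius interpolates to r₁+(r₂−r₁)t = 8.404, giving a regular 24-gon of that circumradius (area = (24/2)·8.404²·sin(360°/24) = 219.35 mm²); the r=11.5 cylinder at (7.5, -2) contributes a regular 24-gon of circumradius 11.5 (area = (24/2)·11.500²·sin(360°/24) = 410.75 mm²); the cone at (14.5, -3.5) is absent (z outside [-1.5, 3.5]); Taking the first minus the rest: starting from the cone (219.35 mm²), the r=11.5 cylinder at (7.5, -2) partially overlaps it — only the 152.35 mm² overlap (of its 410.75 mm²) is removed, clipping the outline — area = 67.00 mm²; the cylinder at (9, 2.5) is absent (z outside [5.5, 30.5]); Merging all regions: only the result so far is present, so the union is just that shape — area = 67.00 mm²; (rotated 35° about Z; rotation is an isometry so areas/perimeters/island counts are preserved). So its area = 67.00 mm². Layer 33 (z = 8.25): the cone is absent (z outside [0, 6.5]); the r=11.5 cylinder at (7.5, -2) gives a regular 24-gon of circumradius 11.5 (constant along its height) (area = (24/2)·11.500²·sin(360°/24) = 410.75 mm²); the cone at (14.5, -3.5) does not reach this height (z outside [-1.5, 3.5]); Subtracting the remaining from the first: the first operand is absent here, so nothing remains; the r=11 cylinder at (9, 2.5) gives a regular 24-gon of circumradius 11 (constant along its height) (area = (24/2)·11.000²·sin(360°/24) = 375.81 mm²); Combining (union): only the r=11 cylinder at (9, 2.5) is present, so the union is just that shape — area = 375.81 mm²; (rotated 35° about Z; rotation is an isometry so areas/perimeters/island counts are preserved). So its area = 375.81 mm². Layer 33 is larger (375.81 vs 67.00 mm²).

layer 33 (z = 8.25 mm)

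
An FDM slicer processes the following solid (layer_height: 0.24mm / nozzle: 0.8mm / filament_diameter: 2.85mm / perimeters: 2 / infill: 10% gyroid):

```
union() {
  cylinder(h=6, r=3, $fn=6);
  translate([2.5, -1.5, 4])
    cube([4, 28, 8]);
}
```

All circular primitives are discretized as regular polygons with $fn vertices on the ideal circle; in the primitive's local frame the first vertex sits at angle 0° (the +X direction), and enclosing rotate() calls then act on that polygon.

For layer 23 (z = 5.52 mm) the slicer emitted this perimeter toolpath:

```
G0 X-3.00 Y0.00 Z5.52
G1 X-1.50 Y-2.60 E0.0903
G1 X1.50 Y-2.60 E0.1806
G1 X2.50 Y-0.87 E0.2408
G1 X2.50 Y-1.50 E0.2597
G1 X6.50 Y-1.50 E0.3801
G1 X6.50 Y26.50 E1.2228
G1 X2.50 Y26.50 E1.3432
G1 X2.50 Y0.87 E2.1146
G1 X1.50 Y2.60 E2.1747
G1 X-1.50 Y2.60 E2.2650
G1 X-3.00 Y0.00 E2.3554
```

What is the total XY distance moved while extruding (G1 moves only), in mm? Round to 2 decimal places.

78.26 mm

Sum the Euclidean lengths of each G1 segment: total = 78.26 mm.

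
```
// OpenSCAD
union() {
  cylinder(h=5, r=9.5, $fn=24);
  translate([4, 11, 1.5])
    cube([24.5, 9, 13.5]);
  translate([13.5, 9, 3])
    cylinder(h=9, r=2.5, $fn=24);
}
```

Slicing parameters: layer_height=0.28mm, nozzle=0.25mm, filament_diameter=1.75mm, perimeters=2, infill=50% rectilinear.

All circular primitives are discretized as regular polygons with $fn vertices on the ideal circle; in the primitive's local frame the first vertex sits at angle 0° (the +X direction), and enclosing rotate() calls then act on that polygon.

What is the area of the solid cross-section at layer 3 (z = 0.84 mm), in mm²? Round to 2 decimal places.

At z = 0.84 mm: the cylinder: section is a regular 24-gon, circumradius r=9.5 (area = (24/2)·9.500²·sin(360°/24) = 280.30 mm²); the cube at (4, 11) is not intersected at this z (z outside [1.5, 15]); the cylinder at (13.5, 9) does not reach this height (z outside [3, 12]); Taking the union: only the r=9.5 cylinder is present, so the union is just that shape — area = 280.30 mm². Overall, the cross-section is a single solid region. Net area = 280.30 mm².

280.30 mm²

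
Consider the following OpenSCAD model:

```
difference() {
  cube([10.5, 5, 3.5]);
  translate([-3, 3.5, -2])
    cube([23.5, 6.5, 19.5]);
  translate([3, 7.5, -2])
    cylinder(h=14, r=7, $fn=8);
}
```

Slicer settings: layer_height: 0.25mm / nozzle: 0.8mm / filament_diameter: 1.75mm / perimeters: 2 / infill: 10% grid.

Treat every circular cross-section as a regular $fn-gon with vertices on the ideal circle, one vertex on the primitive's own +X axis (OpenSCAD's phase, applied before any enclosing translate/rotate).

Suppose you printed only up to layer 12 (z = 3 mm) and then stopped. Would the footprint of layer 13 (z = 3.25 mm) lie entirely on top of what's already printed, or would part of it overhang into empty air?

entirely on top

Compare the two slices. At z = 3: the cube (footprint 10.5×5) is included at this height (area 52.50 mm²); the 23.5×6.5 cube at (-3, 3.5) contributes its full rectangle (area 152.75 mm²); the cylinder at (3, 7.5): section is a regular 8-gon, circumradius r=7 (area = (8/2)·7.000²·sin(360°/8) = 138.59 mm²); After the difference (first − rest): starting from the 10.5×5 cube (52.50 mm²), the 23.5×6.5 cube at (-3, 3.5) partially overlaps it — only the 15.75 mm² overlap (of its 152.75 mm²) is removed, clipping the outline; the r=7 cylinder at (3, 7.5) partially overlaps it — only the 17.10 mm² overlap (of its 138.59 mm²) is removed, clipping the outline — area = 19.65 mm². At z = 3.25: the cube is present — its section is the full 10.5×5 rectangle (area 52.50 mm²); the cube at (-3, 3.5) (footprint 23.5×6.5) is included at this height (area 152.75 mm²); the r=7 cylinder at (3, 7.5) gives a regular 8-gon of circumradius 7 (constant along its height) (area = (8/2)·7.000²·sin(360°/8) = 138.59 mm²); After the difference (first − rest): starting from the 10.5×5 cube (52.50 mm²), the 23.5×6.5 cube at (-3, 3.5) partially overlaps it — only the 15.75 mm² overlap (of its 152.75 mm²) is removed, clipping the outline; the r=7 cylinder at (3, 7.5) partially overlaps it — only the 17.10 mm² overlap (of its 138.59 mm²) is removed, clipping the outline — area = 19.65 mm². Checking containment: the cross-section at z = 3.25 is a subset of the cross-section at z = 3.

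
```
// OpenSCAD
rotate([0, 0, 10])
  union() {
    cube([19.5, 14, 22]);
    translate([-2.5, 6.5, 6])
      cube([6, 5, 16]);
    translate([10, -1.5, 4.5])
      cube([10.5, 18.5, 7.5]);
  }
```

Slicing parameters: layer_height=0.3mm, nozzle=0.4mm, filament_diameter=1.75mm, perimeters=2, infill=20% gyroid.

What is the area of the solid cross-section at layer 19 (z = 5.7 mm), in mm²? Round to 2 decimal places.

334.25 mm²

At z = 5.7 mm: the cube (footprint 19.5×14) is included at this height (area 273.00 mm²); the cube at (-2.5, 6.5) does not reach this height (z outside [6, 22]); the 10.5×18.5 cube at (10, -1.5) contributes its full rectangle (area 194.25 mm²); Taking the union: the regions partially overlap — summed areas 467.25 mm² minus the doubly-counted overlap 133.00 mm² gives 334.25 mm² — area = 334.25 mm²; (rotated 10° about Z; rotation is an isometry so areas/perimeters/island counts are preserved). Overall, the cross-section is a single solid region. Net area = 334.25 mm².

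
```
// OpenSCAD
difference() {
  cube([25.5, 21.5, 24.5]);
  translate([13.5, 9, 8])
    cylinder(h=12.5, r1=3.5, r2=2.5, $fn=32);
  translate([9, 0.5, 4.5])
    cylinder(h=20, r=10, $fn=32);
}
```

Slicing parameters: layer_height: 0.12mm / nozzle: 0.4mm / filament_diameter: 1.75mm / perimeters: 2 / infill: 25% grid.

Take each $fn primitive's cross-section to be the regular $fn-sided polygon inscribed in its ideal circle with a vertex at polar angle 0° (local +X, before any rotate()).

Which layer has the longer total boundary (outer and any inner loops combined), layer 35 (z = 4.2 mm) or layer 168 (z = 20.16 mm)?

layer 168 (z = 20.16 mm)

Layer 35 (z = 4.2): the cube (footprint 25.5×21.5) is included at this height (perimeter 94.00 mm); the cone at (13.5, 9) is not intersected at this z (z outside [8, 20.5]); the cylinder at (9, 0.5) does not reach this height (z outside [4.5, 24.5]); Taking the first minus the rest: none of the subtracted shapes is present at this height, so the 25.5×21.5 cube is unchanged — boundary = 94.00 mm. So its perimeter = 94.00 mm. Layer 168 (z = 20.16): the cube is present — its section is the full 25.5×21.5 rectangle (perimeter 94.00 mm); the cone at (13.5, 9) (r1=3.5→r2=2.5) has section circumradius 2.527 here — a regular 32-gon (perimeter = 2·32·2.527·sin(180°/32) = 15.85 mm); the r=10 cylinder at (9, 0.5) contributes a regular 32-gon of circumradius 10 (perimeter = 2·32·10.000·sin(180°/32) = 62.73 mm); After the difference (first − rest): starting from the 25.5×21.5 cube, the cone at (13.5, 9) lies wholly inside it (removes its full 19.94 mm² and its 15.85 mm outline becomes a hole wall); the r=10 cylinder at (9, 0.5) partially overlaps it — only the 151.58 mm² overlap (of its 312.14 mm²) is removed, clipping the outline — boundary = 100.49 mm. So its perimeter = 100.49 mm. Layer 168 is larger (100.49 vs 94.00 mm).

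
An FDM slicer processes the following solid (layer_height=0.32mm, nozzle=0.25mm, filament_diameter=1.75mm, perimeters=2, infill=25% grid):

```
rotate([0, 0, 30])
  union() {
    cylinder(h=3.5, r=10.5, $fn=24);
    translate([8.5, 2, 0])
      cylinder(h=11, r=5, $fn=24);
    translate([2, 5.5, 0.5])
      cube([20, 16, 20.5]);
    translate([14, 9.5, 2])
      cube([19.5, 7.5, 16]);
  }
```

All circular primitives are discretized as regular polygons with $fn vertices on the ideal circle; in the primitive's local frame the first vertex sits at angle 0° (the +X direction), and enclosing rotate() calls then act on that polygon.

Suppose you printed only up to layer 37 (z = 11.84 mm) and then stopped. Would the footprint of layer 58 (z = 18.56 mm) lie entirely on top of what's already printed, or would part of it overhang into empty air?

entirely on top

Compare the two slices. At z = 11.84: the cylinder is absent (z outside [0, 3.5]); the cylinder at (8.5, 2) does not reach this height (z outside [0, 11]); the cube at (2, 5.5) (footprint 20×16) is included at this height (area 320.00 mm²); the 19.5×7.5 cube at (14, 9.5) contributes its full rectangle (area 146.25 mm²); Combining (union): the regions partially overlap — summed areas 466.25 mm² minus the doubly-counted overlap 60.00 mm² gives 406.25 mm² — area = 406.25 mm²; (whole slice rotated 30° about Z — lengths, areas and connectivity unchanged). At z = 18.56: the cylinder is absent (z outside [0, 3.5]); the cylinder at (8.5, 2) is not intersected at this z (z outside [0, 11]); the cube at (2, 5.5) is present — its section is the full 20×16 rectangle (area 320.00 mm²); the cube at (14, 9.5) does not reach this height (z outside [2, 18]); Merging all regions: only the 20×16 cube at (2, 5.5) is present, so the union is just that shape — area = 320.00 mm²; (whole slice rotated 30° about Z — lengths, areas and connectivity unchanged). Checking containment: the cross-section at z = 18.56 is a subset of the cross-section at z = 11.84.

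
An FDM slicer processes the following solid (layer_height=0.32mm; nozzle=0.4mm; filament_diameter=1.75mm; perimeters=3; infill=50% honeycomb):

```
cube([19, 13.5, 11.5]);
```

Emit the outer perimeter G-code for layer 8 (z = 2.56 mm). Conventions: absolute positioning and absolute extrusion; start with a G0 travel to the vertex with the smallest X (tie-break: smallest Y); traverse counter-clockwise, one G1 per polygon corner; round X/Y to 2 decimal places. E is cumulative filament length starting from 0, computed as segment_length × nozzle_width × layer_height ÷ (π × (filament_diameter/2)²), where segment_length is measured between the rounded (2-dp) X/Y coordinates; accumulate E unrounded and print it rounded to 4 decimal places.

At z = 2.56 mm: the 19×13.5 cube contributes its full rectangle. The outline is a single polygon with 4 vertices. Extrusion per mm of travel: 0.4 × 0.32 / (π × 0.875²) = 0.053216. Accumulating E over each segment gives final E = 3.4591.

G0 X0.00 Y0.00 Z2.56
G1 X19.00 Y0.00 E1.0111
G1 X19.00 Y13.50 E1.7295
G1 X0.00 Y13.50 E2.7406
G1 X0.00 Y0.00 E3.4591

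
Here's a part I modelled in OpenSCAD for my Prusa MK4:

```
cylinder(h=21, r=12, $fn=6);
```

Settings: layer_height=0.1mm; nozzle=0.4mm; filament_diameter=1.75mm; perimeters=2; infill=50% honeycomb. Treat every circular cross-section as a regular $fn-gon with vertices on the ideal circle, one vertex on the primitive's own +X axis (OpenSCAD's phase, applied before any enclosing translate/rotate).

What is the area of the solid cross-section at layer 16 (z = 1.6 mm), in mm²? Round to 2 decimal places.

At z = 1.6 mm: the r=12 cylinder gives a regular 6-gon of circumradius 12 (constant along its height) (area = (6/2)·12.000²·sin(360°/6) = 374.12 mm²). Overall, the cross-section is a single solid region. Net area = 374.12 mm².

374.12 mm²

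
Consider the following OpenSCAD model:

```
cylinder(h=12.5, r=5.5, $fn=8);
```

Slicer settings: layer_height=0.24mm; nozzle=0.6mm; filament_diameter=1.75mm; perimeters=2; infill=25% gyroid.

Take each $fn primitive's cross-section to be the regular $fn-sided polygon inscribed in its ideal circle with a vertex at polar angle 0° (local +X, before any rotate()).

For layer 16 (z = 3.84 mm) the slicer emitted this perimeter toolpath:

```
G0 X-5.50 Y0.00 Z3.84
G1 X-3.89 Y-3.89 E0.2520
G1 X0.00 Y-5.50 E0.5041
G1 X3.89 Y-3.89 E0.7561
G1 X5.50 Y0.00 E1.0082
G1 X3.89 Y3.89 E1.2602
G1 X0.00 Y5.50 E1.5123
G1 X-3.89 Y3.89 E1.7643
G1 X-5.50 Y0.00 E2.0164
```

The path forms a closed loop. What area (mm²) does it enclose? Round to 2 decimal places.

Apply the shoelace formula to the sequence of (X, Y) vertices; enclosed area = 85.58 mm².

85.58 mm²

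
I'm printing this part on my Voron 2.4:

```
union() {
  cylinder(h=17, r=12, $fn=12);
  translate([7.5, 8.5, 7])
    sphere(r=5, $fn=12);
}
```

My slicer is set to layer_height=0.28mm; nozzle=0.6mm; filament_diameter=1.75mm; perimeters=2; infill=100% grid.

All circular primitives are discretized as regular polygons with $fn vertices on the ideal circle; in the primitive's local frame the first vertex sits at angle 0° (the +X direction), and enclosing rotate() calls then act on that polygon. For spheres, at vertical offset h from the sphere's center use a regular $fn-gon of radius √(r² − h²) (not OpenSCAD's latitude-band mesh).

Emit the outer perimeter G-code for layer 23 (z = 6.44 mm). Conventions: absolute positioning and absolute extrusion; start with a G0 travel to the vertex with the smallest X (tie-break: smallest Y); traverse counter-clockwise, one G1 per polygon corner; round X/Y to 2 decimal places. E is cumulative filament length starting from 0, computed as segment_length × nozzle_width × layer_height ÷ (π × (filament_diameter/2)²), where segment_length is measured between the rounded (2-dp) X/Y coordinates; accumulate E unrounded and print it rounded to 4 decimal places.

G0 X-12.00 Y0.00 Z6.44
G1 X-10.39 Y-6.00 E0.4339
G1 X-6.00 Y-10.39 E0.8675
G1 X0.00 Y-12.00 E1.3014
G1 X6.00 Y-10.39 E1.7353
G1 X10.39 Y-6.00 E2.1690
G1 X12.00 Y0.00 E2.6029
G1 X10.69 Y4.90 E2.9571
G1 X11.80 Y6.02 E3.0673
G1 X12.47 Y8.50 E3.2467
G1 X11.80 Y10.98 E3.4261
G1 X9.98 Y12.80 E3.6059
G1 X7.50 Y13.47 E3.7853
G1 X5.02 Y12.80 E3.9648
G1 X3.32 Y11.11 E4.1322
G1 X0.00 Y12.00 E4.3723
G1 X-6.00 Y10.39 E4.8062
G1 X-10.39 Y6.00 E5.2398
G1 X-12.00 Y0.00 E5.6737

At z = 6.44 mm: the r=12 cylinder contributes a regular 12-gon of circumradius 12; the r=5 sphere at (7.5, 8.5) slices to a regular 12-gon of circumradius 4.969 (√(r²−h²) with h=0.56 from center); Taking the union: the regions partially overlap (shared area 37.75 mm²), so overlapping operands fuse into one piece — 1 connected region. The outline is a single polygon with 18 vertices. Extrusion per mm of travel: 0.6 × 0.28 / (π × 0.875²) = 0.069846. Accumulating E over each segment gives final E = 5.6737.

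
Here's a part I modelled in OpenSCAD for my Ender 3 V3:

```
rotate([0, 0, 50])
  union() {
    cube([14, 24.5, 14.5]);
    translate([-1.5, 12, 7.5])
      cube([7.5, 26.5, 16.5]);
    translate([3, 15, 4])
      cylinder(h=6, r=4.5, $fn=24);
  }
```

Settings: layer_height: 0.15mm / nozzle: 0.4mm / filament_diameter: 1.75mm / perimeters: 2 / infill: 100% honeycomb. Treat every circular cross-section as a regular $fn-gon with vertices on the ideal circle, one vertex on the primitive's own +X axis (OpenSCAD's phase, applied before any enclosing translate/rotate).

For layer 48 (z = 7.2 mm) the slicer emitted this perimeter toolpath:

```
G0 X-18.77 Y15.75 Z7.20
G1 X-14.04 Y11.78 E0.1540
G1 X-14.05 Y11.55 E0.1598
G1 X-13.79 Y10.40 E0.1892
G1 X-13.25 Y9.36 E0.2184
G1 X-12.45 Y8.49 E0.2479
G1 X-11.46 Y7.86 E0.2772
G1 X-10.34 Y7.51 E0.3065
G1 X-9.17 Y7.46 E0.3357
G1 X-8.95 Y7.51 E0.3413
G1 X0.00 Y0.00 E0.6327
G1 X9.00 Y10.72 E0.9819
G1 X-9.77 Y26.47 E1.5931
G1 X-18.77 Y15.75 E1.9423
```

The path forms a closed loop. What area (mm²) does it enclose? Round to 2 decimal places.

Apply the shoelace formula to the sequence of (X, Y) vertices; enclosed area = 349.75 mm².

349.75 mm²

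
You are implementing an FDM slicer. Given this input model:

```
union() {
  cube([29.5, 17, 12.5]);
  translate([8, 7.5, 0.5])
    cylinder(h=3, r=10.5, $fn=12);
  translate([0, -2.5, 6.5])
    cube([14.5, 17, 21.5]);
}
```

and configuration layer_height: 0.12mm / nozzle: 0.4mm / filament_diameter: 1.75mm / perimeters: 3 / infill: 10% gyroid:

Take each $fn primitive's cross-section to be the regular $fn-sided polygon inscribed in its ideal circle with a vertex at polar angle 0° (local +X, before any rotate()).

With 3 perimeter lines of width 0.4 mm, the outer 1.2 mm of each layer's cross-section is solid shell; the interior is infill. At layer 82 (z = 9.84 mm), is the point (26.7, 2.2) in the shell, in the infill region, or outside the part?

infill

At z = 9.84 mm: the 29.5×17 cube contributes its full rectangle; the cylinder at (8, 7.5) is not intersected at this z (z outside [0.5, 3.5]); the cube at (0, -2.5) (footprint 14.5×17) is included at this height; Merging all regions: the regions partially overlap (shared area 210.25 mm²), so overlapping operands fuse into one piece — 1 connected region. Overall, the cross-section is a single solid region. The nearest boundary edge runs (29.50, 0.00)→(14.50, 0.00); distance from the point to it = 2.20 mm. The point is inside the cross-section and 2.20 mm from the nearest boundary — more than the 1.2 mm shell width (3 × 0.4), so it's in the infill interior.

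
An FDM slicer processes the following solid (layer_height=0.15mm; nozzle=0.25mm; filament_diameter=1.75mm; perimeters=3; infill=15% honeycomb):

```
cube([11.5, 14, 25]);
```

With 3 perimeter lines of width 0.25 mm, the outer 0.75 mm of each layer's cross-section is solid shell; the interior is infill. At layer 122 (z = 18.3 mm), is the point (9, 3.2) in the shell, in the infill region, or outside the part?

At z = 18.3 mm: the 11.5×14 cube contributes its full rectangle. Overall, the cross-section is a single solid region. The nearest boundary edge runs (11.50, 0.00)→(11.50, 14.00); distance from the point to it = 2.50 mm. The point is inside the cross-section and 2.50 mm from the nearest boundary — more than the 0.75 mm shell width (3 × 0.25), so it's in the infill interior.

infill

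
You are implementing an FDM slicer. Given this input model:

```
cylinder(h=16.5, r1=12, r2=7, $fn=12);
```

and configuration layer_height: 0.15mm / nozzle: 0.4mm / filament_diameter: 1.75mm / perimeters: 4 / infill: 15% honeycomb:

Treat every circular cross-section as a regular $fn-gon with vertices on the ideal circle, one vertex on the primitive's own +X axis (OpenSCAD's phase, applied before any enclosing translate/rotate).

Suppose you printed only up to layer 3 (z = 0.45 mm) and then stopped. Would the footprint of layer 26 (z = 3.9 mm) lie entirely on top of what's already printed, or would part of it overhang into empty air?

entirely on top

Compare the two slices. At z = 0.45: the cone (r1=12→r2=7) has section circumradius 11.864 here — a regular 12-gon (area = (12/2)·11.864²·sin(360°/12) = 422.24 mm²). At z = 3.9: the cone: at t=0.236 of its height the radius interpolates to r₁+(r₂−r₁)t = 10.818, giving a regular 12-gon of that circumradius (area = (12/2)·10.818²·sin(360°/12) = 351.10 mm²). Checking containment: the cross-section at z = 3.9 is a subset of the cross-section at z = 0.45.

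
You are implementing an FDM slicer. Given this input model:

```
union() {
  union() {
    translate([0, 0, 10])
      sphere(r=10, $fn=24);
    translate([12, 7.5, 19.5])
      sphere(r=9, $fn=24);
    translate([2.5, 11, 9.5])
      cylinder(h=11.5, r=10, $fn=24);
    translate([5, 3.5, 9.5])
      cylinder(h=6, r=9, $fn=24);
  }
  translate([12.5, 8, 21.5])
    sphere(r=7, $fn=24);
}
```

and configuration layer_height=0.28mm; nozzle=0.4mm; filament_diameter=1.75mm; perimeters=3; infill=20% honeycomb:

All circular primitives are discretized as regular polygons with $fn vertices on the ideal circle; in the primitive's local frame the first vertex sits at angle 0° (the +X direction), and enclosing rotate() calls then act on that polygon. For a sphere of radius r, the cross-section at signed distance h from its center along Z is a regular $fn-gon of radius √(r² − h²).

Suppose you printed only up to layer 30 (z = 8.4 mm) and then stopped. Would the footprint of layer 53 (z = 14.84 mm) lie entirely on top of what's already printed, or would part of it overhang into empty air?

Compare the two slices. At z = 8.4: the sphere: section is a regular 24-gon, circumradius = √(r²−h²) = √(10²−1.6²) = 9.871 (area = (24/2)·9.871²·sin(360°/24) = 302.63 mm²); the sphere at (12, 7.5) does not reach this height (|z−center|=11.100 > r=9); the cylinder at (2.5, 11) does not reach this height (z outside [9.5, 21]); the cylinder at (5, 3.5) does not reach this height (z outside [9.5, 15.5]); Combining (union): only the r=10 sphere is present, so the union is just that shape — area = 302.63 mm²; the sphere at (12.5, 8) is absent (|z−center|=13.100 > r=7); Taking the union: only the result so far is present, so the union is just that shape — area = 302.63 mm². At z = 14.84: the r=10 sphere contributes a regular 24-gon of circumradius √(10²−4.84²) = 8.751 (area = (24/2)·8.751²·sin(360°/24) = 237.83 mm²); the r=9 sphere at (12, 7.5) contributes a regular 24-gon of circumradius √(9²−4.66²) = 7.700 (area = (24/2)·7.700²·sin(360°/24) = 184.13 mm²); the r=10 cylinder at (2.5, 11) gives a regular 24-gon of circumradius 10 (constant along its height) (area = (24/2)·10.000²·sin(360°/24) = 310.58 mm²); the r=9 cylinder at (5, 3.5) contributes a regular 24-gon of circumradius 9 (area = (24/2)·9.000²·sin(360°/24) = 251.57 mm²); Combining (union): the regions partially overlap — summed areas 984.11 mm² minus the doubly-counted overlap 388.16 mm² gives 595.95 mm² — area = 595.95 mm²; the r=7 sphere at (12.5, 8) contributes a regular 24-gon of circumradius √(7²−6.66²) = 2.155 (area = (24/2)·2.155²·sin(360°/24) = 14.42 mm²); Merging all regions: the r=7 sphere at (12.5, 8) lies entirely inside the result so far, so the union is just the result so far — area = 595.95 mm². Checking containment: at z = 14.84 the cross-section extends beyond the z = 8.4 cross-section by about 328.15 mm².

part overhangs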